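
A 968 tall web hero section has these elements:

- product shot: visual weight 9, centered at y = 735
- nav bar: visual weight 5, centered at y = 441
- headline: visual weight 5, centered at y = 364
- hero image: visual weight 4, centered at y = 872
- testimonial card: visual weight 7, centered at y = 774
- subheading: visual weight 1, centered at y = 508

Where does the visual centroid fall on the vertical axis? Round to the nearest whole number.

Σw = 9 + 5 + 5 + 4 + 7 + 1 = 31.
y: moment 20054 / weight 31 ≈ 646.90

y ≈ 647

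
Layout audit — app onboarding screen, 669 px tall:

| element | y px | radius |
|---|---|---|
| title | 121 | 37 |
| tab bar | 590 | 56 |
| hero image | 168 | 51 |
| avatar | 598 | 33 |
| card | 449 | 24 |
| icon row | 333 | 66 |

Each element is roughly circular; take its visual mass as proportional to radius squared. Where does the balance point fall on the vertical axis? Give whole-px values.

y ≈ 367

Weights ∝ r²: title 37² = 1369, tab bar 56² = 3136, hero image 51² = 2601, avatar 33² = 1089, card 24² = 576, icon row 66² = 4356; Σw = 13127.
y-moment: 1369·121 + 3136·590 + 2601·168 + 1089·598 + 576·449 + 4356·333 = 4813251; centroid 4813251/13127 ≈ 366.67.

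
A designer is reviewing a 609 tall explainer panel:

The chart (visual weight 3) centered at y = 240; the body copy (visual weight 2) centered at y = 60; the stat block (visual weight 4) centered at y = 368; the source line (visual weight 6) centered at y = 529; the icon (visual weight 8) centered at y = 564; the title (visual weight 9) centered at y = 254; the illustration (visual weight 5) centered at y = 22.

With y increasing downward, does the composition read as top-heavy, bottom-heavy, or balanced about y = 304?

Σw = 3 + 2 + 4 + 6 + 8 + 9 + 5 = 37.
y-moment: 3·240 + 2·60 + 4·368 + 6·529 + 8·564 + 9·254 + 5·22 = 12394; centroid 12394/37 ≈ 334.97.
335.0 lies below (larger y than) the midline 304, so the layout is bottom-heavy.

bottom-heavy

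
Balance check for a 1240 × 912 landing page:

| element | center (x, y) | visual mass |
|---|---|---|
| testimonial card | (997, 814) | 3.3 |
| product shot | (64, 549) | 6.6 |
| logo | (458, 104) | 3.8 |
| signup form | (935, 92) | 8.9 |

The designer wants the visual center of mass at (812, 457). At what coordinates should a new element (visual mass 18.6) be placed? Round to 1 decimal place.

After adding the new element, total weight = 3.3 + 6.6 + 3.8 + 8.9 + 18.6 = 41.2.
x: target moment 41.2×812 = 33454.4; current 3.3·997 + 6.6·64 + 3.8·458 + 8.9·935 = 13774.4; the new element supplies 19680.0, so x = 19680.0/18.6 ≈ 1058.06.
y: target moment 41.2×457 = 18828.4; current 3.3·814 + 6.6·549 + 3.8·104 + 8.9·92 = 7523.6; the new element supplies 11304.8, so y = 11304.8/18.6 ≈ 607.78.

(1058.1, 607.8)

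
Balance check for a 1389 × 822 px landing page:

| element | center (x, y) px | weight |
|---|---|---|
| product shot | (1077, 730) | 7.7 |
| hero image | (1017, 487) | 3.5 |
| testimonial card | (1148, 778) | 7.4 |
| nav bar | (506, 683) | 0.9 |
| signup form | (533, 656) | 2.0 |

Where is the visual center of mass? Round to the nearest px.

(1017, 698)

Σw = 7.7 + 3.5 + 7.4 + 0.9 + 2.0 = 21.5.
Σw·x = 7.7·1077 + 3.5·1017 + 7.4·1148 + 0.9·506 + 2.0·533 = 21869.0, so x̄ = 21869.0/21.5 ≈ 1017.16.
Σw·y = 7.7·730 + 3.5·487 + 7.4·778 + 0.9·683 + 2.0·656 = 15009.4, so ȳ = 15009.4/21.5 ≈ 698.11.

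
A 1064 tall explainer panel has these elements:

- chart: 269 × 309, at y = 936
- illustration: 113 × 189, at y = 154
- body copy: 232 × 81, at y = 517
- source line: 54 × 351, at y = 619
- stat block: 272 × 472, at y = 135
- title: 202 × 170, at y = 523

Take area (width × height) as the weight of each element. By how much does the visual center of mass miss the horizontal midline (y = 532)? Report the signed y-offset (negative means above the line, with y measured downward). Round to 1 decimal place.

≈ -80.0

Areas → weights: chart 269·309 = 83121, illustration 113·189 = 21357, body copy 232·81 = 18792, source line 54·351 = 18954, stat block 272·472 = 128384, title 202·170 = 34340; Σw = 304948.
Σw·y = 83121·936 + 21357·154 + 18792·517 + 18954·619 + 128384·135 + 34340·523 = 137829884, so ȳ = 137829884/304948 ≈ 451.98.
Offset from y = 532: 451.98 − 532 ≈ -80.02.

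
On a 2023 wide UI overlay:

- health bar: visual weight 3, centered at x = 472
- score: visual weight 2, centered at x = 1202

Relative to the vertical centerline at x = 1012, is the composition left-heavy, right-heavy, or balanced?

Total weight = 3 + 2 = 5.
x-moment: 3·472 + 2·1202 = 3820; centroid 3820/5 ≈ 764.00.
764.0 vs midline 1012 → left-heavy.

left-heavy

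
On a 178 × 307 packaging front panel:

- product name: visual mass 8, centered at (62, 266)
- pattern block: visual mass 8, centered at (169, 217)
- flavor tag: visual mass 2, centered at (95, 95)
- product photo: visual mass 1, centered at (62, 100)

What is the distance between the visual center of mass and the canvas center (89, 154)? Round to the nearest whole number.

≈ 68

Σw = 8 + 8 + 2 + 1 = 19.
Σw·x = 8·62 + 8·169 + 2·95 + 1·62 = 2100, so x̄ = 2100/19 ≈ 110.53.
Σw·y = 8·266 + 8·217 + 2·95 + 1·100 = 4154, so ȳ = 4154/19 ≈ 218.63.
Offset from (89, 154): Δx ≈ 21.53, Δy ≈ 64.63; distance = √(Δx² + Δy²) ≈ 68.12.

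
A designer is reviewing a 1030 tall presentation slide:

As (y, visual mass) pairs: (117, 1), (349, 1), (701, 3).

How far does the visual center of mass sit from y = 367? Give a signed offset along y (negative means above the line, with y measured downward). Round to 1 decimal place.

Total weight = 1 + 1 + 3 = 5.
y: (1·117 + 1·349 + 3·701) / 5 = 2569 / 5 ≈ 513.80
Difference: 513.80 − 367 ≈ 146.80.

≈ 146.8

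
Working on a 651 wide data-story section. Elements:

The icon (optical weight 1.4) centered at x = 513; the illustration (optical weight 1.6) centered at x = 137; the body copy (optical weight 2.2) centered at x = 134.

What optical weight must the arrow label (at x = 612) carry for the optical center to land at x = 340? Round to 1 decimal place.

Fixed elements: Σw = 1.4 + 1.6 + 2.2 = 5.2, Σw·x = 1.4·513 + 1.6·137 + 2.2·134 = 1232.2.
For the centroid to hit 340: (1232.2 + w·612) / (5.2 + w) = 340.
Solving: w = (340·5.2 − 1232.2) / (612 − 340) = 535.8 / 272 ≈ 1.97.

w ≈ 2.0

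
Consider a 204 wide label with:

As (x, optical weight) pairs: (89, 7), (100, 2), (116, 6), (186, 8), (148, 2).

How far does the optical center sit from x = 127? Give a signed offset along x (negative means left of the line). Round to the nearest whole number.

≈ 5

Weights sum to 7 + 2 + 6 + 8 + 2 = 25.
x: (7·89 + 2·100 + 6·116 + 8·186 + 2·148) / 25 = 3303 / 25 ≈ 132.12
Offset from x = 127: 132.12 − 127 ≈ 5.12.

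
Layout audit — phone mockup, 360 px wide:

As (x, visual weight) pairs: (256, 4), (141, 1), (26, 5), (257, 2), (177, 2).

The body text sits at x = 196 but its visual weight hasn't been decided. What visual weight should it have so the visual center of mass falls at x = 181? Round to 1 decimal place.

w ≈ 24.7

Existing Σw = 14 (4 + 1 + 5 + 2 + 2); existing moment 4·256 + 1·141 + 5·26 + 2·257 + 2·177 = 2163.
Balance at x = 181 requires (2163 + w·196) / (14 + w) = 181.
Rearranging, w·(196 − 181) = 181·14 − 2163 = 371, so w ≈ 371/15 = 24.73.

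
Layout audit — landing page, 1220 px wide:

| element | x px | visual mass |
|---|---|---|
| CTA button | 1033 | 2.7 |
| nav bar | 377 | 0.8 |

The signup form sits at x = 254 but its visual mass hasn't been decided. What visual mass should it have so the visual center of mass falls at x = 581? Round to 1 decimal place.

w ≈ 3.2

Fixed elements: Σw = 2.7 + 0.8 = 3.5, Σw·x = 2.7·1033 + 0.8·377 = 3090.7.
For the centroid to hit 581: (3090.7 + w·254) / (3.5 + w) = 581.
So w = (581·3.5 − 3090.7)/(254 − 581) = -1057.2/-327 ≈ 3.23.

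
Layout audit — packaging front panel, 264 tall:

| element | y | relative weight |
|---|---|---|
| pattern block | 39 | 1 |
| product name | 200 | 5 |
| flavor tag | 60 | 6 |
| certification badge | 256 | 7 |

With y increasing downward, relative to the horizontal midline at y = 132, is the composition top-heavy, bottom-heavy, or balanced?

bottom-heavy

Weights sum to 1 + 5 + 6 + 7 = 19.
y-moment: 1·39 + 5·200 + 6·60 + 7·256 = 3191; centroid 3191/19 ≈ 167.95.
167.9 lies below (larger y than) the midline 132, so the layout is bottom-heavy.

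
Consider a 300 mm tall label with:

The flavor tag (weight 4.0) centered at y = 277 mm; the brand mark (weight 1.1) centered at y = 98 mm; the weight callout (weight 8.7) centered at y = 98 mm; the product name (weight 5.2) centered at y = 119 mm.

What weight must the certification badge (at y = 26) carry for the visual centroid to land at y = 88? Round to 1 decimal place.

w ≈ 16.4

Known weights sum to 4.0 + 1.1 + 8.7 + 5.2 = 19.0; their moment is 4.0·277 + 1.1·98 + 8.7·98 + 5.2·119 = 2687.2.
For the centroid to hit 88: (2687.2 + w·26) / (19.0 + w) = 88.
So w = (88·19.0 − 2687.2)/(26 − 88) = -1015.2/-62 ≈ 16.37.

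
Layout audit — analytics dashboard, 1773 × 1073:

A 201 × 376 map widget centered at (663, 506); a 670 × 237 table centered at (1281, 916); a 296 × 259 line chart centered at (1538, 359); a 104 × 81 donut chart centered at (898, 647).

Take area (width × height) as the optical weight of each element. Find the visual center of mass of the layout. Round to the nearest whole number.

(1186, 678)

Areas: map widget 201·376 = 75576, table 670·237 = 158790, line chart 296·259 = 76664, donut chart 104·81 = 8424. Total weight = 319454.
Σw·x = 75576·663 + 158790·1281 + 76664·1538 + 8424·898 = 378990862, so x̄ = 378990862/319454 ≈ 1186.37.
Σw·y = 75576·506 + 158790·916 + 76664·359 + 8424·647 = 216665800, so ȳ = 216665800/319454 ≈ 678.24.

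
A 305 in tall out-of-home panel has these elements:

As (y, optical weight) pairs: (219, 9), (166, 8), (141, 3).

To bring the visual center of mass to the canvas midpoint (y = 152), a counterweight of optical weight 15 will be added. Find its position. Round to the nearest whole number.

After adding the counterweight, total weight = 9 + 8 + 3 + 15 = 35.
y: need Σw·y = 35·152 = 5320. Existing = 9·219 + 8·166 + 3·141 = 3722. Remainder 1598 / 15 ≈ 106.53.

y ≈ 107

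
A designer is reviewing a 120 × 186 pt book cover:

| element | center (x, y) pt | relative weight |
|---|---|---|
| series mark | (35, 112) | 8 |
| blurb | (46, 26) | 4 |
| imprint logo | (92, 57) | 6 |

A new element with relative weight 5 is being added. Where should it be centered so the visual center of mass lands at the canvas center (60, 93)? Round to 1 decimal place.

(72.8, 159.4)

New total weight: (8 + 4 + 6) + 5 = 23.
x: need Σw·x = 23·60 = 1380. Existing = 8·35 + 4·46 + 6·92 = 1016. Remainder 364 / 5 ≈ 72.80.
y: need Σw·y = 23·93 = 2139. Existing = 8·112 + 4·26 + 6·57 = 1342. Remainder 797 / 5 ≈ 159.40.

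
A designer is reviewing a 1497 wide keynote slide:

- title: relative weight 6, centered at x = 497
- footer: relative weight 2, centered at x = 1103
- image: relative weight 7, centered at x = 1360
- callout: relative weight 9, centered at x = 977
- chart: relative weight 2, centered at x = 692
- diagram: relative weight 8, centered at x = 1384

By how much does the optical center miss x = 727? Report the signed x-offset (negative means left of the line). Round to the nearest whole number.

≈ 331

Total weight = 6 + 2 + 7 + 9 + 2 + 8 = 34.
Σw·x = 6·497 + 2·1103 + 7·1360 + 9·977 + 2·692 + 8·1384 = 35957, so x̄ = 35957/34 ≈ 1057.56.
Offset from x = 727: 1057.56 − 727 ≈ 330.56.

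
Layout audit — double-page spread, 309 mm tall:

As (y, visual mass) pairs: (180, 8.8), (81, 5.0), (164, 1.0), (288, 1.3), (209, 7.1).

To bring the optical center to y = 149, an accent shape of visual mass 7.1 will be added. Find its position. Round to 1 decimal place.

y ≈ 70.9

With the accent shape, Σw becomes 8.8 + 5.0 + 1.0 + 1.3 + 7.1 + 7.1 = 30.3.
y: target moment 30.3×149 = 4514.7; current 8.8·180 + 5.0·81 + 1.0·164 + 1.3·288 + 7.1·209 = 4011.3; the accent shape supplies 503.4, so y = 503.4/7.1 ≈ 70.90.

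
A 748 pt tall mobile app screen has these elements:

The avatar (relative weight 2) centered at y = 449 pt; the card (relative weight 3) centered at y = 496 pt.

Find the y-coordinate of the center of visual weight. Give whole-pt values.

Weights sum to 2 + 3 = 5.
y-moment: 2·449 + 3·496 = 2386; centroid 2386/5 ≈ 477.20.

y ≈ 477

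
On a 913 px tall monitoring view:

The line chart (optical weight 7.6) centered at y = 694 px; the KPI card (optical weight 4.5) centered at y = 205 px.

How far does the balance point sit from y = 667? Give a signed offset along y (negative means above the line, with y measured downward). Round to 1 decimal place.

Weights sum to 7.6 + 4.5 = 12.1.
y: (7.6·694 + 4.5·205) / 12.1 = 6196.9 / 12.1 ≈ 512.14
Difference: 512.14 − 667 ≈ -154.86.

≈ -154.9 px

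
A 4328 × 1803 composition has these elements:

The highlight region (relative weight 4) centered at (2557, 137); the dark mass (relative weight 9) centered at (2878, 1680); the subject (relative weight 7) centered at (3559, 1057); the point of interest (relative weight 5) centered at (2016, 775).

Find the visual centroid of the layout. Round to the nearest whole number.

Total weight = 4 + 9 + 7 + 5 = 25.
x-moment: 4·2557 + 9·2878 + 7·3559 + 5·2016 = 71123; centroid 71123/25 ≈ 2844.92.
y-moment: 4·137 + 9·1680 + 7·1057 + 5·775 = 26942; centroid 26942/25 ≈ 1077.68.

(2845, 1078)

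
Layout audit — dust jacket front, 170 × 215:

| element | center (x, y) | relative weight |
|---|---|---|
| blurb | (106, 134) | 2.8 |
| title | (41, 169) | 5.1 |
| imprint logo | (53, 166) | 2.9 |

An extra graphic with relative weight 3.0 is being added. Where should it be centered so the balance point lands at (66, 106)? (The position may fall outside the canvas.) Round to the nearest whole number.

With the extra graphic, Σw becomes 2.8 + 5.1 + 2.9 + 3.0 = 13.8.
Along x: (659.6 + 3.0·x) / 13.8 = 66 (existing moment 2.8·106 + 5.1·41 + 2.9·53 = 659.6) ⇒ x = (910.8 − 659.6) / 3.0 ≈ 83.73.
Along y: (1718.5 + 3.0·y) / 13.8 = 106 (existing moment 2.8·134 + 5.1·169 + 2.9·166 = 1718.5) ⇒ y = (1462.8 − 1718.5) / 3.0 ≈ -85.23.

(84, -85)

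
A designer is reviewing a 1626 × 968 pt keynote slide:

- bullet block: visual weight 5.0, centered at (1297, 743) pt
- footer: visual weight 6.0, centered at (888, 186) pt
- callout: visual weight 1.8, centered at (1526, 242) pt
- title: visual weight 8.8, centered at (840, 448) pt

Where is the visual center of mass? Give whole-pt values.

Σw = 5.0 + 6.0 + 1.8 + 8.8 = 21.6.
Σw·x = 5.0·1297 + 6.0·888 + 1.8·1526 + 8.8·840 = 21951.8, so x̄ = 21951.8/21.6 ≈ 1016.29.
Σw·y = 5.0·743 + 6.0·186 + 1.8·242 + 8.8·448 = 9209.0, so ȳ = 9209.0/21.6 ≈ 426.34.

(1016, 426)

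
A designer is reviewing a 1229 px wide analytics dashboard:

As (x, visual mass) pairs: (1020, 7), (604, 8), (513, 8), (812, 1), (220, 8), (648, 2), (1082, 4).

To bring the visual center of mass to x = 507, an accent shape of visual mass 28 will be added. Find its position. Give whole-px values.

x ≈ 328

With the accent shape, Σw becomes 7 + 8 + 8 + 1 + 8 + 2 + 4 + 28 = 66.
x: target moment 66×507 = 33462; current 7·1020 + 8·604 + 8·513 + 1·812 + 8·220 + 2·648 + 4·1082 = 24272; the accent shape supplies 9190, so x = 9190/28 ≈ 328.21.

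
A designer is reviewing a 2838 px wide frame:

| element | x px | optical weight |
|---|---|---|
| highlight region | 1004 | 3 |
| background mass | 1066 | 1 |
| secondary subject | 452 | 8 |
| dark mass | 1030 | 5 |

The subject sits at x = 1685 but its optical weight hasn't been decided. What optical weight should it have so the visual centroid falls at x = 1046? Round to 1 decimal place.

Existing Σw = 17 (3 + 1 + 8 + 5); existing moment 3·1004 + 1·1066 + 8·452 + 5·1030 = 12844.
Balance at x = 1046 requires (12844 + w·1685) / (17 + w) = 1046.
So w = (1046·17 − 12844)/(1685 − 1046) = 4938/639 ≈ 7.73.

w ≈ 7.7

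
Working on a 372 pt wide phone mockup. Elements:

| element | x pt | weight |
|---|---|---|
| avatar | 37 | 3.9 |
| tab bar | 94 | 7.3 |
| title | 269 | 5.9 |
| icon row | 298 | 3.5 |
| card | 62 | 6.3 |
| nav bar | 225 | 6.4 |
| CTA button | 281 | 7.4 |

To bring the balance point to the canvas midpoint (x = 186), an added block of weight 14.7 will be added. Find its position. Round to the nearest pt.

x ≈ 200

After adding the added block, total weight = 3.9 + 7.3 + 5.9 + 3.5 + 6.3 + 6.4 + 7.4 + 14.7 = 55.4.
x: need Σw·x = 55.4·186 = 10304.4. Existing = 3.9·37 + 7.3·94 + 5.9·269 + 3.5·298 + 6.3·62 + 6.4·225 + 7.4·281 = 7370.6. Remainder 2933.8 / 14.7 ≈ 199.58.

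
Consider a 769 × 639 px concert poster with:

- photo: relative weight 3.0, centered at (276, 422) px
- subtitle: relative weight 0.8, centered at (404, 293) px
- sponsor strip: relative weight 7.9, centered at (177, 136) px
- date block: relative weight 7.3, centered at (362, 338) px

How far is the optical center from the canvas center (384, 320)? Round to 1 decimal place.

≈ 123.5 px

Σw = 3.0 + 0.8 + 7.9 + 7.3 = 19.0.
x-moment: 3.0·276 + 0.8·404 + 7.9·177 + 7.3·362 = 5192.1; centroid 5192.1/19.0 ≈ 273.27.
y-moment: 3.0·422 + 0.8·293 + 7.9·136 + 7.3·338 = 5042.2; centroid 5042.2/19.0 ≈ 265.38.
Relative to (384, 320): Δ = (-110.73, -54.62); |Δ| = √(-110.73² + -54.62²) ≈ 123.47.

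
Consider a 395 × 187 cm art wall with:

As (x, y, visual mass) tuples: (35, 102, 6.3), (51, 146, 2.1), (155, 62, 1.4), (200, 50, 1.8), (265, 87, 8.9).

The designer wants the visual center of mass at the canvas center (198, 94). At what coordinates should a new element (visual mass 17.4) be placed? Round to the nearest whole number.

(244, 96)

With the new element, Σw becomes 6.3 + 2.1 + 1.4 + 1.8 + 8.9 + 17.4 = 37.9.
x: need Σw·x = 37.9·198 = 7504.2. Existing = 6.3·35 + 2.1·51 + 1.4·155 + 1.8·200 + 8.9·265 = 3263.1. Remainder 4241.1 / 17.4 ≈ 243.74.
y: need Σw·y = 37.9·94 = 3562.6. Existing = 6.3·102 + 2.1·146 + 1.4·62 + 1.8·50 + 8.9·87 = 1900.3. Remainder 1662.3 / 17.4 ≈ 95.53.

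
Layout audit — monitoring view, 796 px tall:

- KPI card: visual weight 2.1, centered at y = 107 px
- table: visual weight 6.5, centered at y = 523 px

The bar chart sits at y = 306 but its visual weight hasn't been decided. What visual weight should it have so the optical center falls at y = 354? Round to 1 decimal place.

w ≈ 12.1

Known weights sum to 2.1 + 6.5 = 8.6; their moment is 2.1·107 + 6.5·523 = 3624.2.
For the centroid to hit 354: (3624.2 + w·306) / (8.6 + w) = 354.
Rearranging, w·(306 − 354) = 354·8.6 − 3624.2 = -579.8, so w ≈ -579.8/-48 = 12.08.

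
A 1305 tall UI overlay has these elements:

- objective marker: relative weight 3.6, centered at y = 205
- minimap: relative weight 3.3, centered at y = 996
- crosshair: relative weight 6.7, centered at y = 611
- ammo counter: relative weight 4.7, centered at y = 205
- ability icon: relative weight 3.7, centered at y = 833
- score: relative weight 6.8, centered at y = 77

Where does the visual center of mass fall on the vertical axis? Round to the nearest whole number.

y ≈ 441

Weights sum to 3.6 + 3.3 + 6.7 + 4.7 + 3.7 + 6.8 = 28.8.
y: moment 12687.7 / weight 28.8 ≈ 440.55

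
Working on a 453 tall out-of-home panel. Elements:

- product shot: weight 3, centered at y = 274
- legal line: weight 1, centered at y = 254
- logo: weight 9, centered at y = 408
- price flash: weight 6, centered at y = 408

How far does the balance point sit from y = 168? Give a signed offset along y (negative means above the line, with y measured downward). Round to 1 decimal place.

Σw = 3 + 1 + 9 + 6 = 19.
Σw·y = 3·274 + 1·254 + 9·408 + 6·408 = 7196, so ȳ = 7196/19 ≈ 378.74.
Difference: 378.74 − 168 ≈ 210.74.

≈ 210.7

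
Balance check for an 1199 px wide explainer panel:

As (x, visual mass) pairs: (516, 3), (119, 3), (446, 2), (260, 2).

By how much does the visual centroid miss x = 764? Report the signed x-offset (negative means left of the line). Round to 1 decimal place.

Weights sum to 3 + 3 + 2 + 2 = 10.
Σw·x = 3·516 + 3·119 + 2·446 + 2·260 = 3317, so x̄ = 3317/10 ≈ 331.70.
Against x = 764, that's 331.70 − 764 = -432.30.

≈ -432.3 px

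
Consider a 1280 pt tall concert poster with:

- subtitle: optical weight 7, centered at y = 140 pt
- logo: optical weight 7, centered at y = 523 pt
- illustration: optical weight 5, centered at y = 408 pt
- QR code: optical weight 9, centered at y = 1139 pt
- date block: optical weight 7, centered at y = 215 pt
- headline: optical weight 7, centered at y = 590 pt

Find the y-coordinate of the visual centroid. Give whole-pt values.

Σw = 7 + 7 + 5 + 9 + 7 + 7 = 42.
y: moment 22567 / weight 42 ≈ 537.31

y ≈ 537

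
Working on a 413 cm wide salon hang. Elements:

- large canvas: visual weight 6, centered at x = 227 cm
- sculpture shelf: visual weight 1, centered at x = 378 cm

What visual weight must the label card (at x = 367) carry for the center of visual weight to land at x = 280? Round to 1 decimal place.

Known weights sum to 6 + 1 = 7; their moment is 6·227 + 1·378 = 1740.
For the centroid to hit 280: (1740 + w·367) / (7 + w) = 280.
So w = (280·7 − 1740)/(367 − 280) = 220/87 ≈ 2.53.

w ≈ 2.5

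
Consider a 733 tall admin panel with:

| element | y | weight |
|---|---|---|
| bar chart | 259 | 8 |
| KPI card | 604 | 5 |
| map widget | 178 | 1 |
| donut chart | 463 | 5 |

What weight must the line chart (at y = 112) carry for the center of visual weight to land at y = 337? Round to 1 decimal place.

w ≈ 5.3

Existing Σw = 19 (8 + 5 + 1 + 5); existing moment 8·259 + 5·604 + 1·178 + 5·463 = 7585.
For the centroid to hit 337: (7585 + w·112) / (19 + w) = 337.
Solving: w = (337·19 − 7585) / (112 − 337) = -1182 / -225 ≈ 5.25.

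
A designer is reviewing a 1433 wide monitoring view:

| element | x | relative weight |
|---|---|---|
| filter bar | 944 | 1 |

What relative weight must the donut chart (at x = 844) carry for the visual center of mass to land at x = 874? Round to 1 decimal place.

w ≈ 2.3

The single fixed element contributes weight 1, moment 1·944 = 944.
For the centroid to hit 874: (944 + w·844) / (1 + w) = 874.
Rearranging, w·(844 − 874) = 874·1 − 944 = -70, so w ≈ -70/-30 = 2.33.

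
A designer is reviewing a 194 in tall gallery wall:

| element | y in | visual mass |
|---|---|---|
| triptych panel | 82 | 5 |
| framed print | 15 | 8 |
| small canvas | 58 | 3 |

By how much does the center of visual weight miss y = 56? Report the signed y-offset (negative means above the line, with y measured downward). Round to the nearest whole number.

≈ -12 in

Total weight = 5 + 8 + 3 = 16.
y: (5·82 + 8·15 + 3·58) / 16 = 704 / 16 ≈ 44.00
Offset from y = 56: 44.00 − 56 ≈ -12.00.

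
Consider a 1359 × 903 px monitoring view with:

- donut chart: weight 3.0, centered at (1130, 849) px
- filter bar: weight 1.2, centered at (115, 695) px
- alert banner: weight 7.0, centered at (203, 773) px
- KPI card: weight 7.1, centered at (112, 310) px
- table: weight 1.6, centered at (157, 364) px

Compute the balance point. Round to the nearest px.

Σw = 3.0 + 1.2 + 7.0 + 7.1 + 1.6 = 19.9.
x: (3.0·1130 + 1.2·115 + 7.0·203 + 7.1·112 + 1.6·157) / 19.9 = 5995.4 / 19.9 ≈ 301.28
y: (3.0·849 + 1.2·695 + 7.0·773 + 7.1·310 + 1.6·364) / 19.9 = 11575.4 / 19.9 ≈ 581.68

(301, 582)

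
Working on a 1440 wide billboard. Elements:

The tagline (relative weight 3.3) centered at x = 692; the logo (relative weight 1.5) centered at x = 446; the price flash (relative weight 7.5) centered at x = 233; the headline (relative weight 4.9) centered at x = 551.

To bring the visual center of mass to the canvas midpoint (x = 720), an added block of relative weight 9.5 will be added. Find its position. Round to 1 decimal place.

With the added block, Σw becomes 3.3 + 1.5 + 7.5 + 4.9 + 9.5 = 26.7.
x: target moment 26.7×720 = 19224.0; current 3.3·692 + 1.5·446 + 7.5·233 + 4.9·551 = 7400.0; the added block supplies 11824.0, so x = 11824.0/9.5 ≈ 1244.63.

x ≈ 1244.6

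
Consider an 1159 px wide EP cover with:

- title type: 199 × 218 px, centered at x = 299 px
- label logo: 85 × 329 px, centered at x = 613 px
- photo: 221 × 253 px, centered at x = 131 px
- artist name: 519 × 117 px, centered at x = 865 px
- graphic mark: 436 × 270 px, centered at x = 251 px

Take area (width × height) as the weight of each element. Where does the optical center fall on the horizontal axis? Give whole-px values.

Areas → weights: title type 199·218 = 43382, label logo 85·329 = 27965, photo 221·253 = 55913, artist name 519·117 = 60723, graphic mark 436·270 = 117720; Σw = 305703.
x-moment: 43382·299 + 27965·613 + 55913·131 + 60723·865 + 117720·251 = 119511481; centroid 119511481/305703 ≈ 390.94.

x ≈ 391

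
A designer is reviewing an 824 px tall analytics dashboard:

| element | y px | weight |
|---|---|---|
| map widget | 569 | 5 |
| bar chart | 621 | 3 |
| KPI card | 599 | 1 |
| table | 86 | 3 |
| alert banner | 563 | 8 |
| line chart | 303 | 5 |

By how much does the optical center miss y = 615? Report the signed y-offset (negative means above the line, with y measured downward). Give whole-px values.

Σw = 5 + 3 + 1 + 3 + 8 + 5 = 25.
Σw·y = 11584; ȳ = 11584/25 ≈ 463.36.
Difference: 463.36 − 615 ≈ -151.64.

≈ -152 px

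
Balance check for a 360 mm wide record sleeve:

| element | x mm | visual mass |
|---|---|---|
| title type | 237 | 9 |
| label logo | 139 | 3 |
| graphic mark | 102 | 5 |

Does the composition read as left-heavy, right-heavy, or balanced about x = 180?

balanced

Weights sum to 9 + 3 + 5 = 17.
Σw·x = 9·237 + 3·139 + 5·102 = 3060, so x̄ = 3060/17 ≈ 180.00.
That equals the midline 180 — balanced.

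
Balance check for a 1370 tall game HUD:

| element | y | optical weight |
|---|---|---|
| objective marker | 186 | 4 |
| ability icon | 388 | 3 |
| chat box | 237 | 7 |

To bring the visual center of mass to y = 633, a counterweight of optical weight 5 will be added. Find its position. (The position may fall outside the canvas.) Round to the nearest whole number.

y ≈ 1692

New total weight: (4 + 3 + 7) + 5 = 19.
Along y: (3567 + 5·y) / 19 = 633 (existing moment 4·186 + 3·388 + 7·237 = 3567) ⇒ y = (12027 − 3567) / 5 ≈ 1692.00.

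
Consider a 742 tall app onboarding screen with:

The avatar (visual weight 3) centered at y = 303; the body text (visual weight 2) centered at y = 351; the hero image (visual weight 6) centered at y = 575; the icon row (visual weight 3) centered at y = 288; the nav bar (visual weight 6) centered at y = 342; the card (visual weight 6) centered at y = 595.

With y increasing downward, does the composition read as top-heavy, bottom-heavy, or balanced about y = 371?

Total weight = 3 + 2 + 6 + 3 + 6 + 6 = 26.
Σw·y = 3·303 + 2·351 + 6·575 + 3·288 + 6·342 + 6·595 = 11547, so ȳ = 11547/26 ≈ 444.12.
Since 444.1 is below (larger y than) 371, the composition reads bottom-heavy.

bottom-heavy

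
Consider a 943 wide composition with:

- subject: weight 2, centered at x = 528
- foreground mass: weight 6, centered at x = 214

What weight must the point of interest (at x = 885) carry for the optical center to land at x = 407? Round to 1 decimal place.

w ≈ 1.9

Known weights sum to 2 + 6 = 8; their moment is 2·528 + 6·214 = 2340.
For the centroid to hit 407: (2340 + w·885) / (8 + w) = 407.
Rearranging, w·(885 − 407) = 407·8 − 2340 = 916, so w ≈ 916/478 = 1.92.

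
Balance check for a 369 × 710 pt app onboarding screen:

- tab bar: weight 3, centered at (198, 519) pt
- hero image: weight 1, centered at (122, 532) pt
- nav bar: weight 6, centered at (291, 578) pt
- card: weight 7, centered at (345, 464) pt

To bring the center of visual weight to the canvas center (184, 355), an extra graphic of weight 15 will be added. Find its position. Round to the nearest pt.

With the extra graphic, Σw becomes 3 + 1 + 6 + 7 + 15 = 32.
x: target moment 32×184 = 5888; current 3·198 + 1·122 + 6·291 + 7·345 = 4877; the extra graphic supplies 1011, so x = 1011/15 ≈ 67.40.
y: target moment 32×355 = 11360; current 3·519 + 1·532 + 6·578 + 7·464 = 8805; the extra graphic supplies 2555, so y = 2555/15 ≈ 170.33.

(67, 170)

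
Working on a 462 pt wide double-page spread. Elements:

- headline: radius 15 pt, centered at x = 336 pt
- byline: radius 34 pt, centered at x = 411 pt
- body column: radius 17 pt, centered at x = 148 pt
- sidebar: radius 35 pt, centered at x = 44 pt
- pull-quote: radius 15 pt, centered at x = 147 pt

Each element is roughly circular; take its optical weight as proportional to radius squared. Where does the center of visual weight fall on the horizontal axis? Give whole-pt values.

Weights ∝ r²: headline 15² = 225, byline 34² = 1156, body column 17² = 289, sidebar 35² = 1225, pull-quote 15² = 225; Σw = 3120.
x: (225·336 + 1156·411 + 289·148 + 1225·44 + 225·147) / 3120 = 680463 / 3120 ≈ 218.10

x ≈ 218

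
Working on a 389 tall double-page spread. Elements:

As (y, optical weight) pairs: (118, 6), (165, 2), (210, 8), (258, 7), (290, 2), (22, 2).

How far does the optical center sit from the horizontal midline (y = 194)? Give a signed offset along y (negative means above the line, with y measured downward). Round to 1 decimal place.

≈ -3.3

Total weight = 6 + 2 + 8 + 7 + 2 + 2 = 27.
y: (6·118 + 2·165 + 8·210 + 7·258 + 2·290 + 2·22) / 27 = 5148 / 27 ≈ 190.67
Difference: 190.67 − 194 ≈ -3.33.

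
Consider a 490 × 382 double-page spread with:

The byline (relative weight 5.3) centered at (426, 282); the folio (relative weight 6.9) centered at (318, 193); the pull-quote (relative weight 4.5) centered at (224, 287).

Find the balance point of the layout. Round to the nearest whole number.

Weights sum to 5.3 + 6.9 + 4.5 = 16.7.
Σw·x = 5.3·426 + 6.9·318 + 4.5·224 = 5460.0, so x̄ = 5460.0/16.7 ≈ 326.95.
Σw·y = 5.3·282 + 6.9·193 + 4.5·287 = 4117.8, so ȳ = 4117.8/16.7 ≈ 246.57.

(327, 247)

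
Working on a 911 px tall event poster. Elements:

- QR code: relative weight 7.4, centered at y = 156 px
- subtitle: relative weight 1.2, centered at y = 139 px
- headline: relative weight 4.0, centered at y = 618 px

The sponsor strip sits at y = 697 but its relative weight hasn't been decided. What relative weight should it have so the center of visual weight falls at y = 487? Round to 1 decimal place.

Fixed elements: Σw = 7.4 + 1.2 + 4.0 = 12.6, Σw·y = 7.4·156 + 1.2·139 + 4.0·618 = 3793.2.
Set Σw·y/Σw = 487: (3793.2 + 697w) = 487·(12.6 + w).
Solving: w = (487·12.6 − 3793.2) / (697 − 487) = 2343.0 / 210 ≈ 11.16.

w ≈ 11.2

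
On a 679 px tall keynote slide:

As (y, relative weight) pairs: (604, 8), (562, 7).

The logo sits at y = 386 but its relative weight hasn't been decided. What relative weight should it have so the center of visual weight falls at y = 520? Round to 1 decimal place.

w ≈ 7.2

Existing Σw = 15 (8 + 7); existing moment 8·604 + 7·562 = 8766.
For the centroid to hit 520: (8766 + w·386) / (15 + w) = 520.
Rearranging, w·(386 − 520) = 520·15 − 8766 = -966, so w ≈ -966/-134 = 7.21.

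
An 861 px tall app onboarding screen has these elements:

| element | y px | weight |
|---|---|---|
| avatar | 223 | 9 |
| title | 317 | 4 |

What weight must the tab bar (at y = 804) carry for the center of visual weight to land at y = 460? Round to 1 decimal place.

Fixed elements: Σw = 9 + 4 = 13, Σw·y = 9·223 + 4·317 = 3275.
For the centroid to hit 460: (3275 + w·804) / (13 + w) = 460.
So w = (460·13 − 3275)/(804 − 460) = 2705/344 ≈ 7.86.

w ≈ 7.9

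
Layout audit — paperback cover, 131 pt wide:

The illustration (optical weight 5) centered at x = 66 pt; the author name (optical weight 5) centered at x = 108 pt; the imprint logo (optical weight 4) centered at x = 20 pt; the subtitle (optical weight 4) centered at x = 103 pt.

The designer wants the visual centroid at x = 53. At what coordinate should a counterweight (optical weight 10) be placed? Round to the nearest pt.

x ≈ 12

New total weight: (5 + 5 + 4 + 4) + 10 = 28.
x: target moment 28×53 = 1484; current 5·66 + 5·108 + 4·20 + 4·103 = 1362; the counterweight supplies 122, so x = 122/10 ≈ 12.20.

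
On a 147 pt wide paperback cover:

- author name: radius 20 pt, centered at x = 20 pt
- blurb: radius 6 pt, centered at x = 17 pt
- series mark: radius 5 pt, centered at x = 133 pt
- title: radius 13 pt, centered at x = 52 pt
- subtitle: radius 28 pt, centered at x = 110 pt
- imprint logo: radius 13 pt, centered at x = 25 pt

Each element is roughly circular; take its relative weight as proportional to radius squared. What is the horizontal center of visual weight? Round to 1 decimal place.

r² weights: author name 20² = 400, blurb 6² = 36, series mark 5² = 25, title 13² = 169, subtitle 28² = 784, imprint logo 13² = 169. Total = 1583.
x: (400·20 + 36·17 + 25·133 + 169·52 + 784·110 + 169·25) / 1583 = 111190 / 1583 ≈ 70.24

x ≈ 70.2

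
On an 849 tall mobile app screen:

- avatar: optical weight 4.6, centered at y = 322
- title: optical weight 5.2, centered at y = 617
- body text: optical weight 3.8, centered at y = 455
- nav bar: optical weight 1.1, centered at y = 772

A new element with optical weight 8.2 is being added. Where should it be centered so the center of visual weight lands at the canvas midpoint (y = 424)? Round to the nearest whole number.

With the new element, Σw becomes 4.6 + 5.2 + 3.8 + 1.1 + 8.2 = 22.9.
Along y: (7267.8 + 8.2·y) / 22.9 = 424 (existing moment 4.6·322 + 5.2·617 + 3.8·455 + 1.1·772 = 7267.8) ⇒ y = (9709.6 − 7267.8) / 8.2 ≈ 297.78.

y ≈ 298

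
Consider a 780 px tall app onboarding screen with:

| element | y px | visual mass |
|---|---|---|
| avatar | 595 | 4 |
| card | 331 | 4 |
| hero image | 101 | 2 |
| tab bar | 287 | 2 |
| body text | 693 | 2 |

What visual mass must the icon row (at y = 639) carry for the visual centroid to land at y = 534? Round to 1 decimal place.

w ≈ 15.3

Fixed elements: Σw = 4 + 4 + 2 + 2 + 2 = 14, Σw·y = 4·595 + 4·331 + 2·101 + 2·287 + 2·693 = 5866.
For the centroid to hit 534: (5866 + w·639) / (14 + w) = 534.
Solving: w = (534·14 − 5866) / (639 − 534) = 1610 / 105 ≈ 15.33.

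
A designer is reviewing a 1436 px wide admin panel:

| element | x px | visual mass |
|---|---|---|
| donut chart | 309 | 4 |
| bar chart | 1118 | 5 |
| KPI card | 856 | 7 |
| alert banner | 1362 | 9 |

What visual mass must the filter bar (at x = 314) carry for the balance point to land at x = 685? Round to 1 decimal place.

w ≈ 21.4

Existing Σw = 25 (4 + 5 + 7 + 9); existing moment 4·309 + 5·1118 + 7·856 + 9·1362 = 25076.
Balance at x = 685 requires (25076 + w·314) / (25 + w) = 685.
Rearranging, w·(314 − 685) = 685·25 − 25076 = -7951, so w ≈ -7951/-371 = 21.43.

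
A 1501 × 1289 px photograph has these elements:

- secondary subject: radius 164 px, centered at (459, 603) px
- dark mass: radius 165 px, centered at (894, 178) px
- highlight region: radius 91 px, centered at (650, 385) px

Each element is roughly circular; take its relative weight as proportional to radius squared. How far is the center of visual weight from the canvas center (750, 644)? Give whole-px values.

Weights ∝ r²: secondary subject 164² = 26896, dark mass 165² = 27225, highlight region 91² = 8281; Σw = 62402.
x-moment: 26896·459 + 27225·894 + 8281·650 = 42067064; centroid 42067064/62402 ≈ 674.13.
y-moment: 26896·603 + 27225·178 + 8281·385 = 24252523; centroid 24252523/62402 ≈ 388.65.
From (750, 644): dx = -75.87, dy = -255.35, so the distance is √(dx²+dy²) ≈ 266.38.

≈ 266 px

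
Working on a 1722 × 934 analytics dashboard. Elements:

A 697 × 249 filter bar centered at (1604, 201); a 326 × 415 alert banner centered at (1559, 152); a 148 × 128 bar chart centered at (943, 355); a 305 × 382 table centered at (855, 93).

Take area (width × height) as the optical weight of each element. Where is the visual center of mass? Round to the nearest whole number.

(1366, 164)

Taking area as weight: filter bar 697·249 = 173553, alert banner 326·415 = 135290, bar chart 148·128 = 18944, table 305·382 = 116510. Sum 444297.
Σw·x = 173553·1604 + 135290·1559 + 18944·943 + 116510·855 = 606776364, so x̄ = 606776364/444297 ≈ 1365.70.
Σw·y = 173553·201 + 135290·152 + 18944·355 + 116510·93 = 73008783, so ȳ = 73008783/444297 ≈ 164.32.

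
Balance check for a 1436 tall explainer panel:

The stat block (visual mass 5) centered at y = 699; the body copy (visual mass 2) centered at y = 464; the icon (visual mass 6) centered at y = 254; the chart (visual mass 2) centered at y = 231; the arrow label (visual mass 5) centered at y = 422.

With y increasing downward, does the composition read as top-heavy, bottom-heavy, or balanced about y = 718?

Total weight = 5 + 2 + 6 + 2 + 5 = 20.
y-moment: 5·699 + 2·464 + 6·254 + 2·231 + 5·422 = 8519; centroid 8519/20 ≈ 425.95.
Since 425.9 is above (smaller y than) 718, the composition reads top-heavy.

top-heavy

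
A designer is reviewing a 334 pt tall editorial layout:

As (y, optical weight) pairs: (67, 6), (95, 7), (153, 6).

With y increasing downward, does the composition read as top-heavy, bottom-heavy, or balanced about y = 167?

Weights sum to 6 + 7 + 6 = 19.
y: (6·67 + 7·95 + 6·153) / 19 = 1985 / 19 ≈ 104.47
104.5 vs midline 167 → top-heavy.

top-heavy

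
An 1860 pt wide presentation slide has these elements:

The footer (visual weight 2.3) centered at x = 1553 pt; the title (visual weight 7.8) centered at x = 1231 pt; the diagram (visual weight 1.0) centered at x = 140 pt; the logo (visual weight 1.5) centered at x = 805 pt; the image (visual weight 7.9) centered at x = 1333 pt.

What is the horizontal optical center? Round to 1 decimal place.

Σw = 2.3 + 7.8 + 1.0 + 1.5 + 7.9 = 20.5.
Σw·x = 2.3·1553 + 7.8·1231 + 1.0·140 + 1.5·805 + 7.9·1333 = 25051.9, so x̄ = 25051.9/20.5 ≈ 1222.04.

x ≈ 1222.0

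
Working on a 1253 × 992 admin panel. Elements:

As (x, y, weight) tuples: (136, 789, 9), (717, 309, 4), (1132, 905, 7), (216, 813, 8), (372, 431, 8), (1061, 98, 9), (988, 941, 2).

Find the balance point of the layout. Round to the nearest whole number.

(601, 583)

Σw = 9 + 4 + 7 + 8 + 8 + 9 + 2 = 47.
x: (9·136 + 4·717 + 7·1132 + 8·216 + 8·372 + 9·1061 + 2·988) / 47 = 28245 / 47 ≈ 600.96
y: (9·789 + 4·309 + 7·905 + 8·813 + 8·431 + 9·98 + 2·941) / 47 = 27388 / 47 ≈ 582.72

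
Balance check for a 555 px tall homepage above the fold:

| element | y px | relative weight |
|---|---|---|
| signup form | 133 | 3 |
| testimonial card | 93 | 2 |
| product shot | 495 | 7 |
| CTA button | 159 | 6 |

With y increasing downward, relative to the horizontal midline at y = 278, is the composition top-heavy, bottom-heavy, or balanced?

balanced

Total weight = 3 + 2 + 7 + 6 = 18.
y: (3·133 + 2·93 + 7·495 + 6·159) / 18 = 5004 / 18 ≈ 278.00
278.00 = 278 exactly: balanced.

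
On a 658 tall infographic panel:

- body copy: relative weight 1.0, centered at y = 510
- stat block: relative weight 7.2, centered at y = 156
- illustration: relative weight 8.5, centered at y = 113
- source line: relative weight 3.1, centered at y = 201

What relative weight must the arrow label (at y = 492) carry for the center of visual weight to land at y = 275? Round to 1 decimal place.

w ≈ 10.3

Existing Σw = 19.8 (1.0 + 7.2 + 8.5 + 3.1); existing moment 1.0·510 + 7.2·156 + 8.5·113 + 3.1·201 = 3216.8.
Balance at y = 275 requires (3216.8 + w·492) / (19.8 + w) = 275.
Solving: w = (275·19.8 − 3216.8) / (492 − 275) = 2228.2 / 217 ≈ 10.27.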